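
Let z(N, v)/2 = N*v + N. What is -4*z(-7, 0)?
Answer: 56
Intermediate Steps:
z(N, v) = 2*N + 2*N*v (z(N, v) = 2*(N*v + N) = 2*(N + N*v) = 2*N + 2*N*v)
-4*z(-7, 0) = -8*(-7)*(1 + 0) = -8*(-7) = -4*(-14) = 56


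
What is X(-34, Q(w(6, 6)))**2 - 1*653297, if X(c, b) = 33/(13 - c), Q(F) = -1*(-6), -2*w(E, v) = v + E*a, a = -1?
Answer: -1443131984/2209 ≈ -6.5330e+5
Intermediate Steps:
w(E, v) = E/2 - v/2 (w(E, v) = -(v + E*(-1))/2 = -(v - E)/2 = E/2 - v/2)
Q(F) = 6
X(-34, Q(w(6, 6)))**2 - 1*653297 = (-33/(-13 - 34))**2 - 1*653297 = (-33/(-47))**2 - 653297 = (-33*(-1/47))**2 - 653297 = (33/47)**2 - 653297 = 1089/2209 - 653297 = -1443131984/2209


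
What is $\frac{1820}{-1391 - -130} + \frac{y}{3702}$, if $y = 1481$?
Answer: $- \frac{374623}{359094} \approx -1.0432$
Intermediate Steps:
$\frac{1820}{-1391 - -130} + \frac{y}{3702} = \frac{1820}{-1391 - -130} + \frac{1481}{3702} = \frac{1820}{-1391 + 130} + 1481 \cdot \frac{1}{3702} = \frac{1820}{-1261} + \frac{1481}{3702} = 1820 \left(- \frac{1}{1261}\right) + \frac{1481}{3702} = - \frac{140}{97} + \frac{1481}{3702} = - \frac{374623}{359094}$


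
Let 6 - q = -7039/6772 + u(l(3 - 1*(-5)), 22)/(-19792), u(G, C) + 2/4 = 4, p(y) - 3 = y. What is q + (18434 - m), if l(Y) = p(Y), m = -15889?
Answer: 2300652047043/67015712 ≈ 34330.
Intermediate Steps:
p(y) = 3 + y
l(Y) = 3 + Y
u(G, C) = 7/2 (u(G, C) = -½ + 4 = 7/2)
q = 471764067/67015712 (q = 6 - (-7039/6772 + (7/2)/(-19792)) = 6 - (-7039*1/6772 + (7/2)*(-1/19792)) = 6 - (-7039/6772 - 7/39584) = 6 - 1*(-69669795/67015712) = 6 + 69669795/67015712 = 471764067/67015712 ≈ 7.0396)
q + (18434 - m) = 471764067/67015712 + (18434 - 1*(-15889)) = 471764067/67015712 + (18434 + 15889) = 471764067/67015712 + 34323 = 2300652047043/67015712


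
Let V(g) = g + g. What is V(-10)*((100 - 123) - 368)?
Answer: 7820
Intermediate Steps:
V(g) = 2*g
V(-10)*((100 - 123) - 368) = (2*(-10))*((100 - 123) - 368) = -20*(-23 - 368) = -20*(-391) = 7820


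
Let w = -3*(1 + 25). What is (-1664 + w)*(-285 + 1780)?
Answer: -2604290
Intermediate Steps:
w = -78 (w = -3*26 = -78)
(-1664 + w)*(-285 + 1780) = (-1664 - 78)*(-285 + 1780) = -1742*1495 = -2604290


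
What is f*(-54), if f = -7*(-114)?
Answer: -43092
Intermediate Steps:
f = 798
f*(-54) = 798*(-54) = -43092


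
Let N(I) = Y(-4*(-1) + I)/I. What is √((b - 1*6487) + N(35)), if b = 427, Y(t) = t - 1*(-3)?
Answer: 9*I*√1870/5 ≈ 77.838*I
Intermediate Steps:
Y(t) = 3 + t (Y(t) = t + 3 = 3 + t)
N(I) = (7 + I)/I (N(I) = (3 + (-4*(-1) + I))/I = (3 + (4 + I))/I = (7 + I)/I)
√((b - 1*6487) + N(35)) = √((427 - 1*6487) + (7 + 35)/35) = √((427 - 6487) + (1/35)*42) = √(-6060 + 6/5) = √(-30294/5) = 9*I*√1870/5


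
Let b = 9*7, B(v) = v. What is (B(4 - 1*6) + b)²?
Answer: 3721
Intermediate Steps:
b = 63
(B(4 - 1*6) + b)² = ((4 - 1*6) + 63)² = ((4 - 6) + 63)² = (-2 + 63)² = 61² = 3721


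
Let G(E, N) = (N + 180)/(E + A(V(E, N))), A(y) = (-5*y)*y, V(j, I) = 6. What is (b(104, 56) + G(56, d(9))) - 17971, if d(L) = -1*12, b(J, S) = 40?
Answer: -555903/31 ≈ -17932.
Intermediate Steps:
A(y) = -5*y²
d(L) = -12
G(E, N) = (180 + N)/(-180 + E) (G(E, N) = (N + 180)/(E - 5*6²) = (180 + N)/(E - 5*36) = (180 + N)/(E - 180) = (180 + N)/(-180 + E))
(b(104, 56) + G(56, d(9))) - 17971 = (40 + (180 - 12)/(-180 + 56)) - 17971 = (40 + 168/(-124)) - 17971 = (40 - 1/124*168) - 17971 = (40 - 42/31) - 17971 = 1198/31 - 17971 = -555903/31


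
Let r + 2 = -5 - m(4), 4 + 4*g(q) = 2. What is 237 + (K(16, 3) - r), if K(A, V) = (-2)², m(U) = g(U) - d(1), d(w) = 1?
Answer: 493/2 ≈ 246.50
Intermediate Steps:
g(q) = -½ (g(q) = -1 + (¼)*2 = -1 + ½ = -½)
m(U) = -3/2 (m(U) = -½ - 1*1 = -½ - 1 = -3/2)
K(A, V) = 4
r = -11/2 (r = -2 + (-5 - 1*(-3/2)) = -2 + (-5 + 3/2) = -2 - 7/2 = -11/2 ≈ -5.5000)
237 + (K(16, 3) - r) = 237 + (4 - 1*(-11/2)) = 237 + (4 + 11/2) = 237 + 19/2 = 493/2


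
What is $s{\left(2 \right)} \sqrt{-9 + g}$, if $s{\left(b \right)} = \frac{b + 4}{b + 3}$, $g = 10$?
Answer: $\frac{6}{5} \approx 1.2$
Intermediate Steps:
$s{\left(b \right)} = \frac{4 + b}{3 + b}$
$s{\left(2 \right)} \sqrt{-9 + g} = \frac{4 + 2}{3 + 2} \sqrt{-9 + 10} = \frac{1}{5} \cdot 6 \sqrt{1} = \frac{1}{5} \cdot 6 \cdot 1 = \frac{6}{5} \cdot 1 = \frac{6}{5}$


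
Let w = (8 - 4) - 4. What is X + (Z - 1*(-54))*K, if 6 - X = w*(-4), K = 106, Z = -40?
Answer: 1490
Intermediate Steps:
w = 0 (w = 4 - 4 = 0)
X = 6 (X = 6 - 0*(-4) = 6 - 1*0 = 6 + 0 = 6)
X + (Z - 1*(-54))*K = 6 + (-40 - 1*(-54))*106 = 6 + (-40 + 54)*106 = 6 + 14*106 = 6 + 1484 = 1490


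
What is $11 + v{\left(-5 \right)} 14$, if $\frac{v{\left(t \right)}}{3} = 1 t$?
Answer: $-199$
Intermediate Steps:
$v{\left(t \right)} = 3 t$ ($v{\left(t \right)} = 3 \cdot 1 t = 3 t$)
$11 + v{\left(-5 \right)} 14 = 11 + 3 \left(-5\right) 14 = 11 - 210 = -199$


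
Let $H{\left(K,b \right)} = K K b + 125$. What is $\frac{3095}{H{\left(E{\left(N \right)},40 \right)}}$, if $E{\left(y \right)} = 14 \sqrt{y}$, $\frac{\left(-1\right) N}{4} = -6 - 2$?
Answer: $\frac{619}{50201} \approx 0.01233$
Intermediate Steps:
$N = 32$ ($N = - 4 \left(-6 - 2\right) = \left(-4\right) \left(-8\right) = 32$)
$H{\left(K,b \right)} = 125 + b K^{2}$ ($H{\left(K,b \right)} = K^{2} b + 125 = b K^{2} + 125 = 125 + b K^{2}$)
$\frac{3095}{H{\left(E{\left(N \right)},40 \right)}} = \frac{3095}{125 + 40 \left(14 \sqrt{32}\right)^{2}} = \frac{3095}{125 + 40 \left(14 \cdot 4 \sqrt{2}\right)^{2}} = \frac{3095}{125 + 40 \left(56 \sqrt{2}\right)^{2}} = \frac{3095}{125 + 40 \cdot 6272} = \frac{3095}{125 + 250880} = \frac{3095}{251005} = 3095 \cdot \frac{1}{251005} = \frac{619}{50201}$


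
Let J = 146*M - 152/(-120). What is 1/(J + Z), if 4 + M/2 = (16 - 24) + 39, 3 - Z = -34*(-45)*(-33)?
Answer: 15/875674 ≈ 1.7130e-5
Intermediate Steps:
Z = 50493 (Z = 3 - (-34*(-45))*(-33) = 3 - 1530*(-33) = 3 - 1*(-50490) = 3 + 50490 = 50493)
M = 54 (M = -8 + 2*((16 - 24) + 39) = -8 + 2*(-8 + 39) = -8 + 2*31 = -8 + 62 = 54)
J = 118279/15 (J = 146*54 - 152/(-120) = 7884 - 152*(-1/120) = 7884 + 19/15 = 118279/15 ≈ 7885.3)
1/(J + Z) = 1/(118279/15 + 50493) = 1/(875674/15) = 15/875674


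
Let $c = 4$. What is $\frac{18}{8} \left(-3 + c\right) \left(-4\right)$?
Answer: $-9$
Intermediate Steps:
$\frac{18}{8} \left(-3 + c\right) \left(-4\right) = \frac{18}{8} \left(-3 + 4\right) \left(-4\right) = 18 \cdot \frac{1}{8} \cdot 1 \left(-4\right) = \frac{9}{4} \left(-4\right) = -9$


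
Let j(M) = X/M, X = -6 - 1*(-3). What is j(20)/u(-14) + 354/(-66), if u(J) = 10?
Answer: -11833/2200 ≈ -5.3786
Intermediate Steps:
X = -3 (X = -6 + 3 = -3)
j(M) = -3/M
j(20)/u(-14) + 354/(-66) = -3/20/10 + 354/(-66) = -3*1/20*(⅒) + 354*(-1/66) = -3/20*⅒ - 59/11 = -3/200 - 59/11 = -11833/2200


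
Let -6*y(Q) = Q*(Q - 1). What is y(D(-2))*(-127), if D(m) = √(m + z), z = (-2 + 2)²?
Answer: -127/3 - 127*I*√2/6 ≈ -42.333 - 29.934*I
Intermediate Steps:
z = 0 (z = 0² = 0)
D(m) = √m (D(m) = √(m + 0) = √m)
y(Q) = -Q*(-1 + Q)/6 (y(Q) = -Q*(Q - 1)/6 = -Q*(-1 + Q)/6)
y(D(-2))*(-127) = (√(-2)*(1 - √(-2))/6)*(-127) = ((I*√2)*(1 - I*√2)/6)*(-127) = (I*√2*(1 - I*√2)/6)*(-127) = -127*I*√2*(1 - I*√2)/6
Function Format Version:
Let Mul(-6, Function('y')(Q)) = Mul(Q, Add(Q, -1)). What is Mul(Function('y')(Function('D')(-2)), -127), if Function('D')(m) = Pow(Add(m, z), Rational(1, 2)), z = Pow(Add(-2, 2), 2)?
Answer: Add(Rational(-127, 3), Mul(Rational(-127, 6), I, Pow(2, Rational(1, 2)))) ≈ Add(-42.333, Mul(-29.934, I))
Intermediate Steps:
z = 0 (z = Pow(0, 2) = 0)
Function('D')(m) = Pow(m, Rational(1, 2)) (Function('D')(m) = Pow(Add(m, 0), Rational(1, 2)) = Pow(m, Rational(1, 2)))
Function('y')(Q) = Mul(Rational(-1, 6), Q, Add(-1, Q)) (Function('y')(Q) = Mul(Rational(-1, 6), Mul(Q, Add(Q, -1))) = Mul(Rational(-1, 6), Mul(Q, Add(-1, Q))) = Mul(Rational(-1, 6), Q, Add(-1, Q)))
Mul(Function('y')(Function('D')(-2)), -127) = Mul(Mul(Rational(1, 6), Pow(-2, Rational(1, 2)), Add(1, Mul(-1, Pow(-2, Rational(1, 2))))), -127) = Mul(Mul(Rational(1, 6), Mul(I, Pow(2, Rational(1, 2))), Add(1, Mul(-1, Mul(I, Pow(2, Rational(1, 2)))))), -127) = Mul(Mul(Rational(1, 6), Mul(I, Pow(2, Rational(1, 2))), Add(1, Mul(-1, I, Pow(2, Rational(1, 2))))), -127) = Mul(Mul(Rational(1, 6), I, Pow(2, Rational(1, 2)), Add(1, Mul(-1, I, Pow(2, Rational(1, 2))))), -127) = Mul(Rational(-127, 6), I, Pow(2, Rational(1, 2)), Add(1, Mul(-1, I, Pow(2, Rational(1, 2)))))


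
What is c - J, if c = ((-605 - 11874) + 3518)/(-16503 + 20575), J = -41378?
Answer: 168482255/4072 ≈ 41376.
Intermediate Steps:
c = -8961/4072 (c = (-12479 + 3518)/4072 = -8961*1/4072 = -8961/4072 ≈ -2.2006)
c - J = -8961/4072 - 1*(-41378) = -8961/4072 + 41378 = 168482255/4072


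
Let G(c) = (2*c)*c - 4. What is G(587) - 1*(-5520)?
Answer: 694654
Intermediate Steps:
G(c) = -4 + 2*c² (G(c) = 2*c² - 4 = -4 + 2*c²)
G(587) - 1*(-5520) = (-4 + 2*587²) - 1*(-5520) = (-4 + 2*344569) + 5520 = (-4 + 689138) + 5520 = 689134 + 5520 = 694654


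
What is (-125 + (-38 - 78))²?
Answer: 58081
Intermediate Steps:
(-125 + (-38 - 78))² = (-125 - 116)² = (-241)² = 58081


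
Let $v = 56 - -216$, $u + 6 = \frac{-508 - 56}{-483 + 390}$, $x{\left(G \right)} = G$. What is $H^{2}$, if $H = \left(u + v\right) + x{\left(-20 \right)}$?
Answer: $\frac{61058596}{961} \approx 63537.0$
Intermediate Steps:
$u = \frac{2}{31}$ ($u = -6 + \frac{-508 - 56}{-483 + 390} = -6 - \frac{564}{-93} = -6 - - \frac{188}{31} = -6 + \frac{188}{31} = \frac{2}{31} \approx 0.064516$)
$v = 272$ ($v = 56 + 216 = 272$)
$H = \frac{7814}{31}$ ($H = \left(\frac{2}{31} + 272\right) - 20 = \frac{8434}{31} - 20 = \frac{7814}{31} \approx 252.06$)
$H^{2} = \left(\frac{7814}{31}\right)^{2} = \frac{61058596}{961}$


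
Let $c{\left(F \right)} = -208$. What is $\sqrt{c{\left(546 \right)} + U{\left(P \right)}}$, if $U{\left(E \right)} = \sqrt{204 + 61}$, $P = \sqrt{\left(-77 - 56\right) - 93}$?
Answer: $\sqrt{-208 + \sqrt{265}} \approx 13.846 i$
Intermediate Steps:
$P = i \sqrt{226}$ ($P = \sqrt{-133 - 93} = \sqrt{-226} = i \sqrt{226} \approx 15.033 i$)
$U{\left(E \right)} = \sqrt{265}$
$\sqrt{c{\left(546 \right)} + U{\left(P \right)}} = \sqrt{-208 + \sqrt{265}}$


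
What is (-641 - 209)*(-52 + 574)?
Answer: -443700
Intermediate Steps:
(-641 - 209)*(-52 + 574) = -850*522 = -443700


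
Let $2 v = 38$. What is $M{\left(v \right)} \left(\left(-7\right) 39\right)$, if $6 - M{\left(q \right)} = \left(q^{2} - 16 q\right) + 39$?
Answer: $24570$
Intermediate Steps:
$v = 19$ ($v = \frac{1}{2} \cdot 38 = 19$)
$M{\left(q \right)} = -33 - q^{2} + 16 q$ ($M{\left(q \right)} = 6 - \left(\left(q^{2} - 16 q\right) + 39\right) = 6 - \left(39 + q^{2} - 16 q\right) = -33 - q^{2} + 16 q$)
$M{\left(v \right)} \left(\left(-7\right) 39\right) = \left(-33 - 19^{2} + 16 \cdot 19\right) \left(\left(-7\right) 39\right) = \left(-33 - 361 + 304\right) \left(-273\right) = \left(-90\right) \left(-273\right) = 24570$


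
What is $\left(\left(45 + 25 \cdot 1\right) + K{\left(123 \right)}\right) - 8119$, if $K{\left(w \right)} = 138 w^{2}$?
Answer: $2079753$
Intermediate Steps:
$\left(\left(45 + 25 \cdot 1\right) + K{\left(123 \right)}\right) - 8119 = \left(\left(45 + 25 \cdot 1\right) + 138 \cdot 123^{2}\right) - 8119 = \left(\left(45 + 25\right) + 138 \cdot 15129\right) - 8119 = \left(70 + 2087802\right) - 8119 = 2087872 - 8119 = 2079753$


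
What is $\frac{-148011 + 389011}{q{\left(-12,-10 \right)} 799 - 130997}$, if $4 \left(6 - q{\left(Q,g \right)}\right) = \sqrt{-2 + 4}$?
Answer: $- \frac{243319384000}{127416939271} + \frac{385118000 \sqrt{2}}{127416939271} \approx -1.9054$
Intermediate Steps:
$q{\left(Q,g \right)} = 6 - \frac{\sqrt{2}}{4}$ ($q{\left(Q,g \right)} = 6 - \frac{\sqrt{-2 + 4}}{4} = 6 - \frac{\sqrt{2}}{4}$)
$\frac{-148011 + 389011}{q{\left(-12,-10 \right)} 799 - 130997} = \frac{-148011 + 389011}{\left(6 - \frac{\sqrt{2}}{4}\right) 799 - 130997} = \frac{241000}{\left(4794 - \frac{799 \sqrt{2}}{4}\right) - 130997} = \frac{241000}{-126203 - \frac{799 \sqrt{2}}{4}}$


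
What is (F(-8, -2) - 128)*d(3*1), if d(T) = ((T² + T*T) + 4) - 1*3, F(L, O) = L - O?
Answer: -2546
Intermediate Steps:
d(T) = 1 + 2*T² (d(T) = ((T² + T²) + 4) - 3 = (2*T² + 4) - 3 = (4 + 2*T²) - 3 = 1 + 2*T²)
(F(-8, -2) - 128)*d(3*1) = ((-8 - 1*(-2)) - 128)*(1 + 2*(3*1)²) = ((-8 + 2) - 128)*(1 + 2*3²) = (-6 - 128)*(1 + 2*9) = -134*(1 + 18) = -134*19 = -2546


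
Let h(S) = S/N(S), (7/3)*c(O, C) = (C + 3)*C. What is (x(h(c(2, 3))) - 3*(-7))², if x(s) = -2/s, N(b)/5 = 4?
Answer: 182329/729 ≈ 250.11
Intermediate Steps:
c(O, C) = 3*C*(3 + C)/7 (c(O, C) = 3*((C + 3)*C)/7 = 3*((3 + C)*C)/7 = 3*(C*(3 + C))/7 = 3*C*(3 + C)/7)
N(b) = 20 (N(b) = 5*4 = 20)
h(S) = S/20
(x(h(c(2, 3))) - 3*(-7))² = (-2*140/(9*(3 + 3)) - 3*(-7))² = (-2/(((3/7)*3*6)/20) + 21)² = (-2/((1/20)*(54/7)) + 21)² = (-2/27/70 + 21)² = (-2*70/27 + 21)² = (-140/27 + 21)² = (427/27)² = 182329/729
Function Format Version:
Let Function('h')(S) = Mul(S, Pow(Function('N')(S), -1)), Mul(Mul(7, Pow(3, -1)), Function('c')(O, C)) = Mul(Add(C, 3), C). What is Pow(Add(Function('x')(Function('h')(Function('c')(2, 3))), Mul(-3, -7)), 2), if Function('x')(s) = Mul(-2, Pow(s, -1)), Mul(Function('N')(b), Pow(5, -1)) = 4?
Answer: Rational(182329, 729) ≈ 250.11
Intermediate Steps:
Function('c')(O, C) = Mul(Rational(3, 7), C, Add(3, C)) (Function('c')(O, C) = Mul(Rational(3, 7), Mul(Add(C, 3), C)) = Mul(Rational(3, 7), Mul(Add(3, C), C)) = Mul(Rational(3, 7), Mul(C, Add(3, C))) = Mul(Rational(3, 7), C, Add(3, C)))
Function('N')(b) = 20 (Function('N')(b) = Mul(5, 4) = 20)
Function('h')(S) = Mul(Rational(1, 20), S) (Function('h')(S) = Mul(S, Pow(20, -1)) = Mul(S, Rational(1, 20)) = Mul(Rational(1, 20), S))
Pow(Add(Function('x')(Function('h')(Function('c')(2, 3))), Mul(-3, -7)), 2) = Pow(Add(Mul(-2, Pow(Mul(Rational(1, 20), Mul(Rational(3, 7), 3, Add(3, 3))), -1)), Mul(-3, -7)), 2) = Pow(Add(Mul(-2, Pow(Mul(Rational(1, 20), Mul(Rational(3, 7), 3, 6)), -1)), 21), 2) = Pow(Add(Mul(-2, Pow(Mul(Rational(1, 20), Rational(54, 7)), -1)), 21), 2) = Pow(Add(Mul(-2, Pow(Rational(27, 70), -1)), 21), 2) = Pow(Add(Mul(-2, Rational(70, 27)), 21), 2) = Pow(Add(Rational(-140, 27), 21), 2) = Pow(Rational(427, 27), 2) = Rational(182329, 729)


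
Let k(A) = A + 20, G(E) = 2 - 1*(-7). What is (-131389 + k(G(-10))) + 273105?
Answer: 141745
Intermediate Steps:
G(E) = 9 (G(E) = 2 + 7 = 9)
k(A) = 20 + A
(-131389 + k(G(-10))) + 273105 = (-131389 + (20 + 9)) + 273105 = (-131389 + 29) + 273105 = -131360 + 273105 = 141745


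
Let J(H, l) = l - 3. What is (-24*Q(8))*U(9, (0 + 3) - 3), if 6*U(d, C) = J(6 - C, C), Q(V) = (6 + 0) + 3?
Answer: 108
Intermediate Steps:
Q(V) = 9 (Q(V) = 6 + 3 = 9)
J(H, l) = -3 + l
U(d, C) = -½ + C/6 (U(d, C) = (-3 + C)/6 = -½ + C/6)
(-24*Q(8))*U(9, (0 + 3) - 3) = (-24*9)*(-½ + ((0 + 3) - 3)/6) = -216*(-½ + (3 - 3)/6) = -216*(-½ + (⅙)*0) = -216*(-½ + 0) = -216*(-½) = 108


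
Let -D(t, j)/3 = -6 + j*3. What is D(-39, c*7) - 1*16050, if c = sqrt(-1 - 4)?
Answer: -16032 - 63*I*sqrt(5) ≈ -16032.0 - 140.87*I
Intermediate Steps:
c = I*sqrt(5) (c = sqrt(-5) = I*sqrt(5) ≈ 2.2361*I)
D(t, j) = 18 - 9*j (D(t, j) = -3*(-6 + j*3) = -3*(-6 + 3*j) = 18 - 9*j)
D(-39, c*7) - 1*16050 = (18 - 9*I*sqrt(5)*7) - 1*16050 = (18 - 63*I*sqrt(5)) - 16050 = -16032 - 63*I*sqrt(5)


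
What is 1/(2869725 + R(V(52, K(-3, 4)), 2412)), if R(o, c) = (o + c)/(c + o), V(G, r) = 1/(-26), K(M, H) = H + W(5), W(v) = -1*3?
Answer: 1/2869726 ≈ 3.4847e-7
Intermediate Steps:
W(v) = -3
K(M, H) = -3 + H (K(M, H) = H - 3 = -3 + H)
V(G, r) = -1/26
R(o, c) = 1 (R(o, c) = (c + o)/(c + o) = 1)
1/(2869725 + R(V(52, K(-3, 4)), 2412)) = 1/(2869725 + 1) = 1/2869726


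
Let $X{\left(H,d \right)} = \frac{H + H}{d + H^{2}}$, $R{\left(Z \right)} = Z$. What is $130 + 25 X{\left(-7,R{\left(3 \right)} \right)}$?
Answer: $\frac{3205}{26} \approx 123.27$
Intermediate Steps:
$X{\left(H,d \right)} = \frac{2 H}{d + H^{2}}$
$130 + 25 X{\left(-7,R{\left(3 \right)} \right)} = 130 + 25 \cdot 2 \left(-7\right) \frac{1}{3 + \left(-7\right)^{2}} = 130 + 25 \cdot 2 \left(-7\right) \frac{1}{3 + 49} = 130 + 25 \cdot 2 \left(-7\right) \frac{1}{52} = 130 + 25 \left(- \frac{7}{26}\right) = 130 - \frac{175}{26} = \frac{3205}{26}$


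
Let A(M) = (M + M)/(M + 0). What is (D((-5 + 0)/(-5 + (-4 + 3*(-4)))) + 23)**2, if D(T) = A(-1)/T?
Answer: 24649/25 ≈ 985.96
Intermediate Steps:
A(M) = 2 (A(M) = (2*M)/M = 2)
D(T) = 2/T
(D((-5 + 0)/(-5 + (-4 + 3*(-4)))) + 23)**2 = (2/(((-5 + 0)/(-5 + (-4 + 3*(-4))))) + 23)**2 = (2/((-5/(-5 + (-4 - 12)))) + 23)**2 = (2/((-5/(-5 - 16))) + 23)**2 = (2/((-5/(-21))) + 23)**2 = (2/((-5*(-1/21))) + 23)**2 = (2/(5/21) + 23)**2 = (2*(21/5) + 23)**2 = (42/5 + 23)**2 = (157/5)**2 = 24649/25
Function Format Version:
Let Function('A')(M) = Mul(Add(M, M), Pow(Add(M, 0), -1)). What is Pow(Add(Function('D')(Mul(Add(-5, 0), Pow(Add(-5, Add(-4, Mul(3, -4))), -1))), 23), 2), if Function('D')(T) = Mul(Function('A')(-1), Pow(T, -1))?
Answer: Rational(24649, 25) ≈ 985.96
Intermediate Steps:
Function('A')(M) = 2 (Function('A')(M) = Mul(Mul(2, M), Pow(M, -1)) = 2)
Function('D')(T) = Mul(2, Pow(T, -1))
Pow(Add(Function('D')(Mul(Add(-5, 0), Pow(Add(-5, Add(-4, Mul(3, -4))), -1))), 23), 2) = Pow(Add(Mul(2, Pow(Mul(Add(-5, 0), Pow(Add(-5, Add(-4, Mul(3, -4))), -1)), -1)), 23), 2) = Pow(Add(Mul(2, Pow(Mul(-5, Pow(Add(-5, Add(-4, -12)), -1)), -1)), 23), 2) = Pow(Add(Mul(2, Pow(Mul(-5, Pow(Add(-5, -16), -1)), -1)), 23), 2) = Pow(Add(Mul(2, Pow(Mul(-5, Pow(-21, -1)), -1)), 23), 2) = Pow(Add(Mul(2, Pow(Mul(-5, Rational(-1, 21)), -1)), 23), 2) = Pow(Add(Mul(2, Pow(Rational(5, 21), -1)), 23), 2) = Pow(Add(Mul(2, Rational(21, 5)), 23), 2) = Pow(Add(Rational(42, 5), 23), 2) = Pow(Rational(157, 5), 2) = Rational(24649, 25)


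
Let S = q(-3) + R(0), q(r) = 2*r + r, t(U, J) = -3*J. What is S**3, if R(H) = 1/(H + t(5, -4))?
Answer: -1225043/1728 ≈ -708.94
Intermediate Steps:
R(H) = 1/(12 + H) (R(H) = 1/(H - 3*(-4)) = 1/(H + 12) = 1/(12 + H))
q(r) = 3*r
S = -107/12 (S = 3*(-3) + 1/(12 + 0) = -9 + 1/12 = -107/12 ≈ -8.9167)
S**3 = (-107/12)**3 = -1225043/1728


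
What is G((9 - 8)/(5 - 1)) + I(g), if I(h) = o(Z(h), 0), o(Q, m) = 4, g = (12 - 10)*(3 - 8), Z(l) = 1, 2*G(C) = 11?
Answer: 19/2 ≈ 9.5000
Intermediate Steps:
G(C) = 11/2 (G(C) = (1/2)*11 = 11/2)
g = -10 (g = 2*(-5) = -10)
I(h) = 4
G((9 - 8)/(5 - 1)) + I(g) = 11/2 + 4 = 19/2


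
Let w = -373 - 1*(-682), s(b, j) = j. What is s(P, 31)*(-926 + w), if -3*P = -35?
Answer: -19127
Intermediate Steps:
P = 35/3 (P = -⅓*(-35) = 35/3 ≈ 11.667)
w = 309 (w = -373 + 682 = 309)
s(P, 31)*(-926 + w) = 31*(-926 + 309) = 31*(-617) = -19127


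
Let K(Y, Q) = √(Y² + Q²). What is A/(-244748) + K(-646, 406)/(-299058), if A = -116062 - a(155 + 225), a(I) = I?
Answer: 58221/122374 - √145538/149529 ≈ 0.47321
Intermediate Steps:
K(Y, Q) = √(Q² + Y²)
A = -116442 (A = -116062 - (155 + 225) = -116062 - 1*380 = -116062 - 380 = -116442)
A/(-244748) + K(-646, 406)/(-299058) = -116442/(-244748) + √(406² + (-646)²)/(-299058) = -116442*(-1/244748) + √(164836 + 417316)*(-1/299058) = 58221/122374 + √582152*(-1/299058) = 58221/122374 + (2*√145538)*(-1/299058) = 58221/122374 - √145538/149529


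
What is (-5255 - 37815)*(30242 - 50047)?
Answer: 853001350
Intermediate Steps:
(-5255 - 37815)*(30242 - 50047) = -43070*(-19805) = 853001350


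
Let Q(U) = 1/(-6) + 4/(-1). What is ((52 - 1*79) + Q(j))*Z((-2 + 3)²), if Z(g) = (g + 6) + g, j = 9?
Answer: -748/3 ≈ -249.33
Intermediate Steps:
Q(U) = -25/6 (Q(U) = 1*(-⅙) + 4*(-1) = -⅙ - 4 = -25/6)
Z(g) = 6 + 2*g (Z(g) = (6 + g) + g = 6 + 2*g)
((52 - 1*79) + Q(j))*Z((-2 + 3)²) = ((52 - 1*79) - 25/6)*(6 + 2*(-2 + 3)²) = ((52 - 79) - 25/6)*(6 + 2*1²) = (-27 - 25/6)*(6 + 2*1) = -187*(6 + 2)/6 = -187/6*8 = -748/3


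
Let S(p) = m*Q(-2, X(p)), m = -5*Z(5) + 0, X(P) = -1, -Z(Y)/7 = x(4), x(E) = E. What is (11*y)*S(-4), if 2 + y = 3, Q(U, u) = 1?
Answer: 1540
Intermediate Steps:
Z(Y) = -28 (Z(Y) = -7*4 = -28)
y = 1 (y = -2 + 3 = 1)
m = 140 (m = -5*(-28) + 0 = 140 + 0 = 140)
S(p) = 140 (S(p) = 140*1 = 140)
(11*y)*S(-4) = (11*1)*140 = 11*140 = 1540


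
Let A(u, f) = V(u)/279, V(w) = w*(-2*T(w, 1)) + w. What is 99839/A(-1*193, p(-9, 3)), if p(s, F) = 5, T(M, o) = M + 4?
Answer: -27855081/73147 ≈ -380.81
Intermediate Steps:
T(M, o) = 4 + M
V(w) = w + w*(-8 - 2*w) (V(w) = w*(-2*(4 + w)) + w = w*(-8 - 2*w) + w = w + w*(-8 - 2*w))
A(u, f) = -u*(7 + 2*u)/279
99839/A(-1*193, p(-9, 3)) = 99839/((-(-1*193)*(7 + 2*(-1*193))/279)) = 99839/((-1/279*(-193)*(7 + 2*(-193)))) = 99839/((-1/279*(-193)*(7 - 386))) = 99839/((-1/279*(-193)*(-379))) = 99839/(-73147/279) = 99839*(-279/73147) = -27855081/73147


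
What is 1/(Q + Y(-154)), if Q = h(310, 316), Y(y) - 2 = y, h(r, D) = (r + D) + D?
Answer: 1/790 ≈ 0.0012658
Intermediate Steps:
h(r, D) = r + 2*D (h(r, D) = (D + r) + D = r + 2*D)
Y(y) = 2 + y
Q = 942 (Q = 310 + 2*316 = 310 + 632 = 942)
1/(Q + Y(-154)) = 1/(942 + (2 - 154)) = 1/(942 - 152) = 1/790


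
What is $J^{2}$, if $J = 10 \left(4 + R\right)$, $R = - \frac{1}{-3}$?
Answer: $\frac{16900}{9} \approx 1877.8$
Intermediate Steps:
$R = \frac{1}{3}$ ($R = \left(-1\right) \left(- \frac{1}{3}\right) = \frac{1}{3} \approx 0.33333$)
$J = \frac{130}{3}$ ($J = 10 \left(4 + \frac{1}{3}\right) = 10 \cdot \frac{13}{3} = \frac{130}{3} \approx 43.333$)
$J^{2} = \left(\frac{130}{3}\right)^{2} = \frac{16900}{9}$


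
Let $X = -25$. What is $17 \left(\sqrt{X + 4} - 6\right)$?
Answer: $-102 + 17 i \sqrt{21} \approx -102.0 + 77.904 i$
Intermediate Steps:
$17 \left(\sqrt{X + 4} - 6\right) = 17 \left(\sqrt{-25 + 4} - 6\right) = 17 \left(\sqrt{-21} - 6\right) = 17 \left(i \sqrt{21} - 6\right) = 17 \left(-6 + i \sqrt{21}\right) = -102 + 17 i \sqrt{21}$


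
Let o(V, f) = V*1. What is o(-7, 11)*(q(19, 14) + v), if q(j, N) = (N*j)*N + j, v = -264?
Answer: -24353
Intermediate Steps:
q(j, N) = j + j*N² (q(j, N) = j*N² + j = j + j*N²)
o(V, f) = V
o(-7, 11)*(q(19, 14) + v) = -7*(19*(1 + 14²) - 264) = -7*(19*(1 + 196) - 264) = -7*(19*197 - 264) = -7*(3743 - 264) = -7*3479 = -24353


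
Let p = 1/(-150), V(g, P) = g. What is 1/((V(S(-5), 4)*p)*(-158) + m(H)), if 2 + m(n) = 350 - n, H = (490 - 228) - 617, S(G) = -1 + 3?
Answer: 75/52883 ≈ 0.0014182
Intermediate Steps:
S(G) = 2
H = -355 (H = 262 - 617 = -355)
p = -1/150 ≈ -0.0066667
m(n) = 348 - n (m(n) = -2 + (350 - n) = 348 - n)
1/((V(S(-5), 4)*p)*(-158) + m(H)) = 1/((2*(-1/150))*(-158) + (348 - 1*(-355))) = 1/(-1/75*(-158) + (348 + 355)) = 1/(158/75 + 703) = 1/(52883/75) = 75/52883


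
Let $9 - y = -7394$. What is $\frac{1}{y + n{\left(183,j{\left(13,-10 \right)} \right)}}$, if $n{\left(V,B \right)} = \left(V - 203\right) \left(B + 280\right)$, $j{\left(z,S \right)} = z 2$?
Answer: $\frac{1}{1283} \approx 0.00077942$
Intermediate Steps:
$j{\left(z,S \right)} = 2 z$
$n{\left(V,B \right)} = \left(-203 + V\right) \left(280 + B\right)$
$y = 7403$ ($y = 9 - -7394 = 9 + 7394 = 7403$)
$\frac{1}{y + n{\left(183,j{\left(13,-10 \right)} \right)}} = \frac{1}{7403 + \left(-56840 - 203 \cdot 2 \cdot 13 + 280 \cdot 183 + 2 \cdot 13 \cdot 183\right)} = \frac{1}{7403 + \left(-56840 - 5278 + 51240 + 26 \cdot 183\right)} = \frac{1}{7403 + \left(-56840 - 5278 + 51240 + 4758\right)} = \frac{1}{7403 - 6120} = \frac{1}{1283}$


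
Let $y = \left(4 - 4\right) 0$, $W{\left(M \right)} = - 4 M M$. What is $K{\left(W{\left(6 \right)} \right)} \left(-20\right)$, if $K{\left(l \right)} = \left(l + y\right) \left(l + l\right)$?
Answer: $-829440$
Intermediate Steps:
$W{\left(M \right)} = - 4 M^{2}$
$y = 0$ ($y = \left(4 - 4\right) 0 = 0 \cdot 0 = 0$)
$K{\left(l \right)} = 2 l^{2}$ ($K{\left(l \right)} = \left(l + 0\right) \left(l + l\right) = l 2 l = 2 l^{2}$)
$K{\left(W{\left(6 \right)} \right)} \left(-20\right) = 2 \left(- 4 \cdot 6^{2}\right)^{2} \left(-20\right) = 2 \left(\left(-4\right) 36\right)^{2} \left(-20\right) = 2 \left(-144\right)^{2} \left(-20\right) = 2 \cdot 20736 \left(-20\right) = 41472 \left(-20\right) = -829440$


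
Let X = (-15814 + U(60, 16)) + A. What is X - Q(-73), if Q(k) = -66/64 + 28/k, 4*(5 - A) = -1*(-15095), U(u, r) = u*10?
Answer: -44340399/2336 ≈ -18981.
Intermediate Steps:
U(u, r) = 10*u
A = -15075/4 (A = 5 - (-1)*(-15095)/4 = 5 - ¼*15095 = 5 - 15095/4 = -15075/4 ≈ -3768.8)
Q(k) = -33/32 + 28/k (Q(k) = -66*1/64 + 28/k = -33/32 + 28/k)
X = -75931/4 (X = (-15814 + 10*60) - 15075/4 = (-15814 + 600) - 15075/4 = -15214 - 15075/4 = -75931/4 ≈ -18983.)
X - Q(-73) = -75931/4 - (-33/32 + 28/(-73)) = -75931/4 - (-33/32 + 28*(-1/73)) = -75931/4 - (-33/32 - 28/73) = -75931/4 - 1*(-3305/2336) = -75931/4 + 3305/2336 = -44340399/2336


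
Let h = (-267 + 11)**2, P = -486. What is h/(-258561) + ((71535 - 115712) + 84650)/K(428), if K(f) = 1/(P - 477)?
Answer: -10077544062475/258561 ≈ -3.8975e+7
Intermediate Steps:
K(f) = -1/963 (K(f) = 1/(-486 - 477) = 1/(-963) = -1/963)
h = 65536 (h = (-256)**2 = 65536)
h/(-258561) + ((71535 - 115712) + 84650)/K(428) = 65536/(-258561) + ((71535 - 115712) + 84650)/(-1/963) = 65536*(-1/258561) + (-44177 + 84650)*(-963) = -65536/258561 + 40473*(-963) = -65536/258561 - 38975499 = -10077544062475/258561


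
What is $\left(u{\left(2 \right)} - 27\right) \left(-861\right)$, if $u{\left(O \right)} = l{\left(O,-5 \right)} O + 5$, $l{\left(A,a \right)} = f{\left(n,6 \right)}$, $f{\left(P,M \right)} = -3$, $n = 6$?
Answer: $24108$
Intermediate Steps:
$l{\left(A,a \right)} = -3$
$u{\left(O \right)} = 5 - 3 O$ ($u{\left(O \right)} = - 3 O + 5 = 5 - 3 O$)
$\left(u{\left(2 \right)} - 27\right) \left(-861\right) = \left(\left(5 - 6\right) - 27\right) \left(-861\right) = \left(-1 - 27\right) \left(-861\right) = \left(-28\right) \left(-861\right) = 24108$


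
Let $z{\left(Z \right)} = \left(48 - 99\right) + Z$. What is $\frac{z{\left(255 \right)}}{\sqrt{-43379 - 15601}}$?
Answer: $- \frac{34 i \sqrt{14745}}{4915} \approx - 0.84 i$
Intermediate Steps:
$z{\left(Z \right)} = -51 + Z$
$\frac{z{\left(255 \right)}}{\sqrt{-43379 - 15601}} = \frac{-51 + 255}{\sqrt{-43379 - 15601}} = \frac{204}{\sqrt{-43379 - 15601}} = \frac{204}{\sqrt{-58980}} = \frac{204}{2 i \sqrt{14745}} = 204 \left(- \frac{i \sqrt{14745}}{29490}\right) = - \frac{34 i \sqrt{14745}}{4915}$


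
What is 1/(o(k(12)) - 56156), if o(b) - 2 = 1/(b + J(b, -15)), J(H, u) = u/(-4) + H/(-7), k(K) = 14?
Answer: -63/3537698 ≈ -1.7808e-5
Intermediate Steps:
J(H, u) = -u/4 - H/7 (J(H, u) = u*(-1/4) + H*(-1/7) = -u/4 - H/7)
o(b) = 2 + 1/(15/4 + 6*b/7) (o(b) = 2 + 1/(b + (-1/4*(-15) - b/7)) = 2 + 1/(b + (15/4 - b/7)) = 2 + 1/(15/4 + 6*b/7))
1/(o(k(12)) - 56156) = 1/(2*(119 + 24*14)/(3*(35 + 8*14)) - 56156) = 1/(2*(119 + 336)/(3*(35 + 112)) - 56156) = 1/((2/3)*455/147 - 56156) = 1/((2/3)*(1/147)*455 - 56156) = 1/(130/63 - 56156) = 1/(-3537698/63) = -63/3537698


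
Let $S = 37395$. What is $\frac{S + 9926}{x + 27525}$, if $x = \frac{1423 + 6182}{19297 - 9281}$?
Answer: $\frac{473967136}{275698005} \approx 1.7192$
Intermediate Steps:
$x = \frac{7605}{10016} \approx 0.75928$
$\frac{S + 9926}{x + 27525} = \frac{37395 + 9926}{\frac{7605}{10016} + 27525} = \frac{47321}{\frac{275698005}{10016}} = 47321 \cdot \frac{10016}{275698005} = \frac{473967136}{275698005}$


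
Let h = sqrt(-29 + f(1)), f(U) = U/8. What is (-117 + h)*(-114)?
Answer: 13338 - 57*I*sqrt(462)/2 ≈ 13338.0 - 612.58*I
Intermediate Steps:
f(U) = U/8 (f(U) = U*(1/8) = U/8)
h = I*sqrt(462)/4 (h = sqrt(-29 + (1/8)*1) = sqrt(-29 + 1/8) = sqrt(-231/8) = I*sqrt(462)/4 ≈ 5.3735*I)
(-117 + h)*(-114) = (-117 + I*sqrt(462)/4)*(-114) = 13338 - 57*I*sqrt(462)/2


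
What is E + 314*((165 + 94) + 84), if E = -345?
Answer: 107357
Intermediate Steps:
E + 314*((165 + 94) + 84) = -345 + 314*((165 + 94) + 84) = -345 + 314*(259 + 84) = -345 + 314*343 = -345 + 107702 = 107357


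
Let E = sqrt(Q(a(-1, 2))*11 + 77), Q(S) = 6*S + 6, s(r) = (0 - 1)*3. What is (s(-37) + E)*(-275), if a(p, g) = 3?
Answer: 825 - 275*sqrt(341) ≈ -4253.2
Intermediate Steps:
s(r) = -3 (s(r) = -1*3 = -3)
Q(S) = 6 + 6*S
E = sqrt(341) (E = sqrt((6 + 6*3)*11 + 77) = sqrt((6 + 18)*11 + 77) = sqrt(24*11 + 77) = sqrt(264 + 77) = sqrt(341) ≈ 18.466)
(s(-37) + E)*(-275) = (-3 + sqrt(341))*(-275) = 825 - 275*sqrt(341)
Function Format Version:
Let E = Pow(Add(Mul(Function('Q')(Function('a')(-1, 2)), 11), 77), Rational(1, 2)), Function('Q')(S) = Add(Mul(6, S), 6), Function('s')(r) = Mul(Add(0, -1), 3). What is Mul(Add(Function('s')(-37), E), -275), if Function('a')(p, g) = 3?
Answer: Add(825, Mul(-275, Pow(341, Rational(1, 2)))) ≈ -4253.2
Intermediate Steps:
Function('s')(r) = -3 (Function('s')(r) = Mul(-1, 3) = -3)
Function('Q')(S) = Add(6, Mul(6, S))
E = Pow(341, Rational(1, 2)) (E = Pow(Add(Mul(Add(6, Mul(6, 3)), 11), 77), Rational(1, 2)) = Pow(Add(Mul(Add(6, 18), 11), 77), Rational(1, 2)) = Pow(Add(Mul(24, 11), 77), Rational(1, 2)) = Pow(Add(264, 77), Rational(1, 2)) = Pow(341, Rational(1, 2)) ≈ 18.466)
Mul(Add(Function('s')(-37), E), -275) = Mul(Add(-3, Pow(341, Rational(1, 2))), -275) = Add(825, Mul(-275, Pow(341, Rational(1, 2))))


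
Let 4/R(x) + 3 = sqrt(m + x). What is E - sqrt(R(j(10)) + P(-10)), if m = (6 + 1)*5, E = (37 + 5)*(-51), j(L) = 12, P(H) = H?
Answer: -2142 - sqrt(34 - 10*sqrt(47))/sqrt(-3 + sqrt(47)) ≈ -2142.0 - 2.9938*I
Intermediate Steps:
E = -2142 (E = 42*(-51) = -2142)
m = 35 (m = 7*5 = 35)
R(x) = 4/(-3 + sqrt(35 + x))
E - sqrt(R(j(10)) + P(-10)) = -2142 - sqrt(4/(-3 + sqrt(35 + 12)) - 10) = -2142 - sqrt(4/(-3 + sqrt(47)) - 10) = -2142 - sqrt(-10 + 4/(-3 + sqrt(47)))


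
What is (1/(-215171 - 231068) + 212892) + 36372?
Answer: 111231318095/446239 ≈ 2.4926e+5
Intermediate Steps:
(1/(-215171 - 231068) + 212892) + 36372 = (1/(-446239) + 212892) + 36372 = (-1/446239 + 212892) + 36372 = 95000713187/446239 + 36372 = 111231318095/446239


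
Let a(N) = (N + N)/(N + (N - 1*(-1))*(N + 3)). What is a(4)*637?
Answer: 392/3 ≈ 130.67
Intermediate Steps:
a(N) = 2*N/(N + (1 + N)*(3 + N)) (a(N) = (2*N)/(N + (N + 1)*(3 + N)) = (2*N)/(N + (1 + N)*(3 + N)) = 2*N/(N + (1 + N)*(3 + N)))
a(4)*637 = (2*4/(3 + 4² + 5*4))*637 = (2*4/(3 + 16 + 20))*637 = (2*4/39)*637 = (2*4*(1/39))*637 = (8/39)*637 = 392/3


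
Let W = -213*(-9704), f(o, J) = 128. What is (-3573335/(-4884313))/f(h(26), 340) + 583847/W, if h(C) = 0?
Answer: 46550302864391/161530248383616 ≈ 0.28818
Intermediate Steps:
W = 2066952
(-3573335/(-4884313))/f(h(26), 340) + 583847/W = -3573335/(-4884313)/128 + 583847/2066952 = -3573335*(-1/4884313)*(1/128) + 583847*(1/2066952) = (3573335/4884313)*(1/128) + 583847/2066952 = 3573335/625192064 + 583847/2066952 = 46550302864391/161530248383616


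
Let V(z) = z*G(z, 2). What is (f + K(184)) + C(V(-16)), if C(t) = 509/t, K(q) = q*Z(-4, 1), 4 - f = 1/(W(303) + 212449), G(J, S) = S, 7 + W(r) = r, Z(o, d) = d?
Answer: 1171586683/6807840 ≈ 172.09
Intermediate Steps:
W(r) = -7 + r
f = 850979/212745 (f = 4 - 1/((-7 + 303) + 212449) = 4 - 1/(296 + 212449) = 4 - 1/212745 = 850979/212745 ≈ 4.0000)
V(z) = 2*z (V(z) = z*2 = 2*z)
K(q) = q (K(q) = q*1 = q)
(f + K(184)) + C(V(-16)) = (850979/212745 + 184) + 509/((2*(-16))) = 39996059/212745 + 509/(-32) = 39996059/212745 + 509*(-1/32) = 39996059/212745 - 509/32 = 1171586683/6807840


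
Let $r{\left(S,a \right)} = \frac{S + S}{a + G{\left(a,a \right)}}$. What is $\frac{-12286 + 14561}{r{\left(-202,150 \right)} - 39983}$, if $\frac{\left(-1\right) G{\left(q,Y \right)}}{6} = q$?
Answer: $- \frac{853125}{14993423} \approx -0.0569$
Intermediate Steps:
$G{\left(q,Y \right)} = - 6 q$
$r{\left(S,a \right)} = - \frac{2 S}{5 a}$ ($r{\left(S,a \right)} = \frac{S + S}{a - 6 a} = \frac{2 S}{\left(-5\right) a} = 2 S \left(- \frac{1}{5 a}\right) = - \frac{2 S}{5 a}$)
$\frac{-12286 + 14561}{r{\left(-202,150 \right)} - 39983} = \frac{-12286 + 14561}{\left(- \frac{2}{5}\right) \left(-202\right) \frac{1}{150} - 39983} = \frac{2275}{\left(- \frac{2}{5}\right) \left(-202\right) \frac{1}{150} - 39983} = \frac{2275}{\frac{202}{375} - 39983} = \frac{2275}{- \frac{14993423}{375}} = 2275 \left(- \frac{375}{14993423}\right) = - \frac{853125}{14993423}$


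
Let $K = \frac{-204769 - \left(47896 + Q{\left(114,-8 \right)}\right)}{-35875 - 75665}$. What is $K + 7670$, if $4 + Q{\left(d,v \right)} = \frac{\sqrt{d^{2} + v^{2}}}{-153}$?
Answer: $\frac{855764461}{111540} - \frac{\sqrt{3265}}{8532810} \approx 7672.3$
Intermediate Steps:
$Q{\left(d,v \right)} = -4 - \frac{\sqrt{d^{2} + v^{2}}}{153}$ ($Q{\left(d,v \right)} = -4 + \frac{\sqrt{d^{2} + v^{2}}}{-153} = -4 + \sqrt{d^{2} + v^{2}} \left(- \frac{1}{153}\right) = -4 - \frac{\sqrt{d^{2} + v^{2}}}{153}$)
$K = \frac{252661}{111540} - \frac{\sqrt{3265}}{8532810}$ ($K = \frac{-204769 - \left(47892 - \frac{\sqrt{114^{2} + \left(-8\right)^{2}}}{153}\right)}{-35875 - 75665} = \frac{-204769 - \left(47892 - \frac{\sqrt{12996 + 64}}{153}\right)}{-111540} = \left(-204769 - \left(47892 - \frac{2 \sqrt{3265}}{153}\right)\right) \left(- \frac{1}{111540}\right) = \left(-252661 + \frac{2 \sqrt{3265}}{153}\right) \left(- \frac{1}{111540}\right) = \frac{252661}{111540} - \frac{\sqrt{3265}}{8532810} \approx 2.2652$)
$K + 7670 = \left(\frac{252661}{111540} - \frac{\sqrt{3265}}{8532810}\right) + 7670 = \frac{855764461}{111540} - \frac{\sqrt{3265}}{8532810}$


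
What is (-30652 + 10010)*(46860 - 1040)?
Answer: -945816440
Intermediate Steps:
(-30652 + 10010)*(46860 - 1040) = -20642*45820 = -945816440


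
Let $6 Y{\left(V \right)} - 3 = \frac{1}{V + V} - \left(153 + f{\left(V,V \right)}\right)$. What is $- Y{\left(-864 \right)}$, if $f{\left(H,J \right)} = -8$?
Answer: $\frac{245377}{10368} \approx 23.667$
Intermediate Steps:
$Y{\left(V \right)} = - \frac{71}{3} + \frac{1}{12 V}$ ($Y{\left(V \right)} = \frac{1}{2} + \frac{\frac{1}{V + V} - 145}{6} = \frac{1}{2} + \frac{\frac{1}{2 V} + \left(-153 + 8\right)}{6} = \frac{1}{2} + \frac{\frac{1}{2 V} - 145}{6} = \frac{1}{2} + \frac{-145 + \frac{1}{2 V}}{6} = \frac{1}{2} - \left(\frac{145}{6} - \frac{1}{12 V}\right) = - \frac{71}{3} + \frac{1}{12 V}$)
$- Y{\left(-864 \right)} = - \frac{1 - -245376}{12 \left(-864\right)} = - \frac{\left(-1\right) \left(1 + 245376\right)}{12 \cdot 864} = - \frac{\left(-1\right) 245377}{12 \cdot 864} = \left(-1\right) \left(- \frac{245377}{10368}\right) = \frac{245377}{10368}$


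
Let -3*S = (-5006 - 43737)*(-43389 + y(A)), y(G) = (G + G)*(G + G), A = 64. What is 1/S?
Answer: -3/1316304715 ≈ -2.2791e-9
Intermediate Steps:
y(G) = 4*G² (y(G) = (2*G)*(2*G) = 4*G²)
S = -1316304715/3 (S = -(-5006 - 43737)*(-43389 + 4*64²)/3 = -(-48743)*(-43389 + 4*4096)/3 = -(-48743)*(-43389 + 16384)/3 = -(-48743)*(-27005)/3 = -⅓*1316304715 = -1316304715/3 ≈ -4.3877e+8)
1/S = 1/(-1316304715/3) = -3/1316304715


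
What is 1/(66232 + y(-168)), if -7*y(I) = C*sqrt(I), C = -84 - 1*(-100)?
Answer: 57953/3838343864 + I*sqrt(42)/959585966 ≈ 1.5098e-5 + 6.7537e-9*I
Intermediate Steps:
C = 16 (C = -84 + 100 = 16)
y(I) = -16*sqrt(I)/7
1/(66232 + y(-168)) = 1/(66232 - 32*I*sqrt(42)/7)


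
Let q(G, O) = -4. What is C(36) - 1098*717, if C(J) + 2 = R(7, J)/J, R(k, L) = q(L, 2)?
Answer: -7085413/9 ≈ -7.8727e+5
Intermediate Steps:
R(k, L) = -4
C(J) = -2 - 4/J
C(36) - 1098*717 = (-2 - 4/36) - 1098*717 = (-2 - 4*1/36) - 787266 = (-2 - ⅑) - 787266 = -19/9 - 787266 = -7085413/9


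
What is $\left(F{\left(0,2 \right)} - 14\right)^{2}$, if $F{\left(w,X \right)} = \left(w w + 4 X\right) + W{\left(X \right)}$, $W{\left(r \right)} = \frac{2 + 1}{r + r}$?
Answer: $\frac{441}{16} \approx 27.563$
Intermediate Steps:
$W{\left(r \right)} = \frac{3}{2 r}$
$F{\left(w,X \right)} = w^{2} + 4 X + \frac{3}{2 X}$ ($F{\left(w,X \right)} = \left(w w + 4 X\right) + \frac{3}{2 X} = \left(w^{2} + 4 X\right) + \frac{3}{2 X} = w^{2} + 4 X + \frac{3}{2 X}$)
$\left(F{\left(0,2 \right)} - 14\right)^{2} = \left(\left(0^{2} + 4 \cdot 2 + \frac{3}{2 \cdot 2}\right) - 14\right)^{2} = \left(\left(0 + 8 + \frac{3}{2} \cdot \frac{1}{2}\right) - 14\right)^{2} = \left(\left(0 + 8 + \frac{3}{4}\right) - 14\right)^{2} = \left(\frac{35}{4} - 14\right)^{2} = \left(- \frac{21}{4}\right)^{2} = \frac{441}{16}$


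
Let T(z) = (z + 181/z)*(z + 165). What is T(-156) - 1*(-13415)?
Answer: 624029/52 ≈ 12001.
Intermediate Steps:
T(z) = (165 + z)*(z + 181/z) (T(z) = (z + 181/z)*(165 + z) = (165 + z)*(z + 181/z))
T(-156) - 1*(-13415) = (181 + (-156)**2 + 165*(-156) + 29865/(-156)) - 1*(-13415) = (181 + 24336 - 25740 + 29865*(-1/156)) + 13415 = (181 + 24336 - 25740 - 9955/52) + 13415 = -73551/52 + 13415 = 624029/52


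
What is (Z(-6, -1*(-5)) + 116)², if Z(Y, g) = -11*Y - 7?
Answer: 30625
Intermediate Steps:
Z(Y, g) = -7 - 11*Y
(Z(-6, -1*(-5)) + 116)² = ((-7 - 11*(-6)) + 116)² = ((-7 + 66) + 116)² = (59 + 116)² = 175² = 30625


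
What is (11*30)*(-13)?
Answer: -4290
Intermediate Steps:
(11*30)*(-13) = 330*(-13) = -4290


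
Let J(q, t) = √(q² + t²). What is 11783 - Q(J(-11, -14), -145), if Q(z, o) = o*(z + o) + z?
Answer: -9242 + 144*√317 ≈ -6678.2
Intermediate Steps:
Q(z, o) = z + o*(o + z) (Q(z, o) = o*(o + z) + z = z + o*(o + z))
11783 - Q(J(-11, -14), -145) = 11783 - (√((-11)² + (-14)²) + (-145)² - 145*√((-11)² + (-14)²)) = 11783 - (√(121 + 196) + 21025 - 145*√(121 + 196)) = 11783 - (√317 + 21025 - 145*√317) = 11783 - (21025 - 144*√317) = 11783 + (-21025 + 144*√317) = -9242 + 144*√317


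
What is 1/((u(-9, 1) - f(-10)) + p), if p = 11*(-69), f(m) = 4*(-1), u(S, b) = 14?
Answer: -1/741 ≈ -0.0013495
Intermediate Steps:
f(m) = -4
p = -759
1/((u(-9, 1) - f(-10)) + p) = 1/((14 - 1*(-4)) - 759) = 1/((14 + 4) - 759) = 1/(18 - 759) = 1/(-741) = -1/741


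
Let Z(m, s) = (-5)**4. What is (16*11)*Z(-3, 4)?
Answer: 110000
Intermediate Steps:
Z(m, s) = 625
(16*11)*Z(-3, 4) = (16*11)*625 = 176*625 = 110000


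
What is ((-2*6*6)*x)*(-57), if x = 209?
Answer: 857736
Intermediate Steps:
((-2*6*6)*x)*(-57) = ((-2*6*6)*209)*(-57) = (-12*6*209)*(-57) = -72*209*(-57) = -15048*(-57) = 857736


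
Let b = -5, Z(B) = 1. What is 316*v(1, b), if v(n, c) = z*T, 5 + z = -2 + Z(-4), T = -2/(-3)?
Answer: -1264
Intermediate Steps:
T = ⅔ (T = -2*(-⅓) = ⅔ ≈ 0.66667)
z = -6 (z = -5 + (-2 + 1) = -5 - 1 = -6)
v(n, c) = -4 (v(n, c) = -6*⅔ = -4)
316*v(1, b) = 316*(-4) = -1264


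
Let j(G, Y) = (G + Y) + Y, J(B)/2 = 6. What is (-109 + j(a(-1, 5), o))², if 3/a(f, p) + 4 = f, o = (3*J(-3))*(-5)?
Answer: 5513104/25 ≈ 2.2052e+5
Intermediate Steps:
J(B) = 12 (J(B) = 2*6 = 12)
o = -180 (o = (3*12)*(-5) = 36*(-5) = -180)
a(f, p) = 3/(-4 + f)
j(G, Y) = G + 2*Y
(-109 + j(a(-1, 5), o))² = (-109 + (3/(-4 - 1) + 2*(-180)))² = (-109 + (3/(-5) - 360))² = (-109 + (3*(-⅕) - 360))² = (-109 + (-⅗ - 360))² = (-109 - 1803/5)² = (-2348/5)² = 5513104/25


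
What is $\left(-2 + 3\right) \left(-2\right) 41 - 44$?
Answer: $-126$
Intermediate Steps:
$\left(-2 + 3\right) \left(-2\right) 41 - 44 = 1 \left(-2\right) 41 - 44 = \left(-2\right) 41 - 44 = -82 - 44 = -126$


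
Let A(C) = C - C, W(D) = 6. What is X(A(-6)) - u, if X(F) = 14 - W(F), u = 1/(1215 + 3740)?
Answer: 39639/4955 ≈ 7.9998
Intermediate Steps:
A(C) = 0
u = 1/4955 ≈ 0.00020182
X(F) = 8 (X(F) = 14 - 1*6 = 14 - 6 = 8)
X(A(-6)) - u = 8 - 1*1/4955 = 8 - 1/4955 = 39639/4955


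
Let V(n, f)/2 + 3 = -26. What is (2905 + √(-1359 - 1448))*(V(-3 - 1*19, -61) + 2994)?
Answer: 8529080 + 2936*I*√2807 ≈ 8.5291e+6 + 1.5555e+5*I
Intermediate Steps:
V(n, f) = -58 (V(n, f) = -6 + 2*(-26) = -6 - 52 = -58)
(2905 + √(-1359 - 1448))*(V(-3 - 1*19, -61) + 2994) = (2905 + √(-1359 - 1448))*(-58 + 2994) = (2905 + √(-2807))*2936 = (2905 + I*√2807)*2936 = 8529080 + 2936*I*√2807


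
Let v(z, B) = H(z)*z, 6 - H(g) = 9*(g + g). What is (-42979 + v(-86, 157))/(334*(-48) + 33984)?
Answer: -176623/17952 ≈ -9.8386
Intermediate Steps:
H(g) = 6 - 18*g (H(g) = 6 - 9*(g + g) = 6 - 9*2*g = 6 - 18*g)
v(z, B) = z*(6 - 18*z) (v(z, B) = (6 - 18*z)*z = z*(6 - 18*z))
(-42979 + v(-86, 157))/(334*(-48) + 33984) = (-42979 + 6*(-86)*(1 - 3*(-86)))/(334*(-48) + 33984) = (-42979 + 6*(-86)*(1 + 258))/(-16032 + 33984) = (-42979 + 6*(-86)*259)/17952 = (-42979 - 133644)*(1/17952) = -176623*1/17952 = -176623/17952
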